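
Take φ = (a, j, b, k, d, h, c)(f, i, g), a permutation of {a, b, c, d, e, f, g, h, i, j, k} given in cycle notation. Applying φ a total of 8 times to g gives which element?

i

g lies in the 3-cycle (f, i, g).
On a 3-cycle, φ^3 is the identity, so φ^8 = φ^2 there (8 ≡ 2 mod 3).
Advancing 2 steps from g: g → f → i.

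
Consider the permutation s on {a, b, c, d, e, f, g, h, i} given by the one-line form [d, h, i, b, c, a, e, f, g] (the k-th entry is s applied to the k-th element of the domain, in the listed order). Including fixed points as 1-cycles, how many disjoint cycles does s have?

2

The cycle decomposition is (a d b h f)(c i g e), which has 2 cycles (counting 1-cycles).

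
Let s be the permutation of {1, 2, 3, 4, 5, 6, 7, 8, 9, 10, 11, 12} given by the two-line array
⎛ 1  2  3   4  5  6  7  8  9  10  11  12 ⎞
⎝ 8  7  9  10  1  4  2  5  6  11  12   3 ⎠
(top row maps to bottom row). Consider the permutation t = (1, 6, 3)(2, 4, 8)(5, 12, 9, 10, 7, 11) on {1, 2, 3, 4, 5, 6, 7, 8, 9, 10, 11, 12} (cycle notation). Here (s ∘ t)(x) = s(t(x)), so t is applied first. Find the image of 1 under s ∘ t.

t(1) = 6, then s(6) = 4; composing gives (s ∘ t)(1) = 4.

4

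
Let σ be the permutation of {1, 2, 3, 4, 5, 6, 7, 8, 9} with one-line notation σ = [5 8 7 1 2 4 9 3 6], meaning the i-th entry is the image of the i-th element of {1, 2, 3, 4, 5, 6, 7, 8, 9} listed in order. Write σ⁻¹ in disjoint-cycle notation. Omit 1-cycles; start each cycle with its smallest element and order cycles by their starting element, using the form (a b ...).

(1 4 6 9 7 3 8 2 5)

First write σ in disjoint cycles: (1 5 2 8 3 7 9 6 4).
The inverse reverses every cycle; in canonical form, σ⁻¹ = (1 4 6 9 7 3 8 2 5).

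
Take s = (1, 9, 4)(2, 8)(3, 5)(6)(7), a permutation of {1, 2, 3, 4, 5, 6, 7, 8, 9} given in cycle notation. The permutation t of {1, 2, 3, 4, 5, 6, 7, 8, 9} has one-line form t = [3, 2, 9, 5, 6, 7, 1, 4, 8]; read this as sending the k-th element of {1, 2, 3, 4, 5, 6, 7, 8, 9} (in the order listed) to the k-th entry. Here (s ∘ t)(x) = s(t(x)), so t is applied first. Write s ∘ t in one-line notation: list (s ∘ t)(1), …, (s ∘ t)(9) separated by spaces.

For each element, apply t then s: 1 → 3 → 5; 2 → 2 → 8; 3 → 9 → 4; 4 → 5 → 3; 5 → 6 → 6; 6 → 7 → 7; 7 → 1 → 9; 8 → 4 → 1; 9 → 8 → 2.
Collecting the images, s ∘ t = [5 8 4 3 6 7 9 1 2].

5 8 4 3 6 7 9 1 2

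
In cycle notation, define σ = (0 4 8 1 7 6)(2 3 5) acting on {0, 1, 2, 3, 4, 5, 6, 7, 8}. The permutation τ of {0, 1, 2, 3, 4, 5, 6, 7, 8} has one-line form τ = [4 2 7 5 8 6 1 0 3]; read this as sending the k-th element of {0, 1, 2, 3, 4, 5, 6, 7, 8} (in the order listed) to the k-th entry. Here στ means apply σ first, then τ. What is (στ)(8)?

2

First apply σ: σ(8) = 1, then τ(1) = 2. Thus (στ)(8) = 2.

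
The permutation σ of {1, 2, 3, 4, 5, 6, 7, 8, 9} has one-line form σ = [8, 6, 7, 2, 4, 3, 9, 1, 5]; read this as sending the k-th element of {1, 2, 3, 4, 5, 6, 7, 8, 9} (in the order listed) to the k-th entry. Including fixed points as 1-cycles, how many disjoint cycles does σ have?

The cycle decomposition is (1, 8)(2, 6, 3, 7, 9, 5, 4), which has 2 cycles (counting 1-cycles).

2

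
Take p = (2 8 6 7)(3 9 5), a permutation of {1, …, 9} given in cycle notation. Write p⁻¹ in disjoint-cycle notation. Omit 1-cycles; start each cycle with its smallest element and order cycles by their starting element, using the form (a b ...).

(2 7 6 8)(3 5 9)

The inverse reverses each cycle.
After reversing and putting each cycle's least element first, p⁻¹ = (2 7 6 8)(3 5 9).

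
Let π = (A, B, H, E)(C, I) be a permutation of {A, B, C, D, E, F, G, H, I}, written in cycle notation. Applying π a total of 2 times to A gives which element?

A lies in the 4-cycle (A, B, H, E).
Advancing 2 steps from A: A → B → H.

H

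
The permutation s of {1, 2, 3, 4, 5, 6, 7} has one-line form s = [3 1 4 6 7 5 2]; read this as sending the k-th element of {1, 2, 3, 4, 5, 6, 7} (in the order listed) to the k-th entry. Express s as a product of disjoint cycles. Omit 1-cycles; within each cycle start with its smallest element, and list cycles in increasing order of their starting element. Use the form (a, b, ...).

From 1: 1 → 3 → 4 → 6 → 5 → 7 → 2 → 1, closing the cycle (1, 3, 4, 6, 5, 7, 2).
Repeating from the next unused element and collecting all non-trivial cycles gives (1, 3, 4, 6, 5, 7, 2).

(1, 3, 4, 6, 5, 7, 2)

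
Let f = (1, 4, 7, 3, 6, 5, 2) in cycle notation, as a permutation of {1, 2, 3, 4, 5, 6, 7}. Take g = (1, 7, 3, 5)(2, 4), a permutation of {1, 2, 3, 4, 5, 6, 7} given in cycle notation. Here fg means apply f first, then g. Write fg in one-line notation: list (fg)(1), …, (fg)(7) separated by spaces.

(fg)(x) = g(f(x)). Computing each image: g(f(1)) = g(4) = 2, g(f(2)) = g(1) = 7, g(f(3)) = g(6) = 6, g(f(4)) = g(7) = 3, g(f(5)) = g(2) = 4, g(f(6)) = g(5) = 1, g(f(7)) = g(3) = 5.
Hence fg = [2 7 6 3 4 1 5].

2 7 6 3 4 1 5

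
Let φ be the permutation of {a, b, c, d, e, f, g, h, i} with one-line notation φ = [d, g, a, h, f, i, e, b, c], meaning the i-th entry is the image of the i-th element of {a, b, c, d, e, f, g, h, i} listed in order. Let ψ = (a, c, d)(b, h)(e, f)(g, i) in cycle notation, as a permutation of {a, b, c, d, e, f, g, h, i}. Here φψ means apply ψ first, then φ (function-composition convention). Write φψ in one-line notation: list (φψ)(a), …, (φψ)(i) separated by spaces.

(φψ)(x) = φ(ψ(x)). Computing each image: φ(ψ(a)) = φ(c) = a, φ(ψ(b)) = φ(h) = b, φ(ψ(c)) = φ(d) = h, φ(ψ(d)) = φ(a) = d, φ(ψ(e)) = φ(f) = i, φ(ψ(f)) = φ(e) = f, φ(ψ(g)) = φ(i) = c, φ(ψ(h)) = φ(b) = g, φ(ψ(i)) = φ(g) = e.
Hence φψ = [a b h d i f c g e].

a b h d i f c g e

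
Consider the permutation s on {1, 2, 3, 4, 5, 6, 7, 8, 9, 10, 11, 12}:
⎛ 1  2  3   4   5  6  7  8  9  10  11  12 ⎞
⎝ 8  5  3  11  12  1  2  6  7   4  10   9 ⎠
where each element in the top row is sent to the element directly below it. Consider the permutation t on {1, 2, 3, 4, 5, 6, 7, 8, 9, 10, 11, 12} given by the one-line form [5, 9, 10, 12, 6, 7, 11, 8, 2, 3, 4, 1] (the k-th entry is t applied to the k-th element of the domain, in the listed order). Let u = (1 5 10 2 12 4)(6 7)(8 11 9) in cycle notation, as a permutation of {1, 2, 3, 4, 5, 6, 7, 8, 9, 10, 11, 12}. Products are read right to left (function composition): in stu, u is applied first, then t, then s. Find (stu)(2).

(stu)(2) = s(t(u(2))). u(2) = 12, then t(12) = 1, then s(1) = 8, so the result is 8.

8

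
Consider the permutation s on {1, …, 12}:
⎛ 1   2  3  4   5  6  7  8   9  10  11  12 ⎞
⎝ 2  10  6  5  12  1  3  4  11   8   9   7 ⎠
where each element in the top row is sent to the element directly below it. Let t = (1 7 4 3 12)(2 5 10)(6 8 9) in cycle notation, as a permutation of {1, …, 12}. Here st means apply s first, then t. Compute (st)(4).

10

s(4) = 5, then t(5) = 10; composing gives (st)(4) = 10.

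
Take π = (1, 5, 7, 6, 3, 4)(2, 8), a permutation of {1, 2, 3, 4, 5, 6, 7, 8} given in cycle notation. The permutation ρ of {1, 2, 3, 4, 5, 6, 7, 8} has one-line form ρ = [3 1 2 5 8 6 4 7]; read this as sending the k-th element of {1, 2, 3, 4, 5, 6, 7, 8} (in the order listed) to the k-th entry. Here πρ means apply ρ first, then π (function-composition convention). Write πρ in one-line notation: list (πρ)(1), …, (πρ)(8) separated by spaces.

(πρ)(x) = π(ρ(x)). Computing each image: π(ρ(1)) = π(3) = 4, π(ρ(2)) = π(1) = 5, π(ρ(3)) = π(2) = 8, π(ρ(4)) = π(5) = 7, π(ρ(5)) = π(8) = 2, π(ρ(6)) = π(6) = 3, π(ρ(7)) = π(4) = 1, π(ρ(8)) = π(7) = 6.
Hence πρ = [4 5 8 7 2 3 1 6].

4 5 8 7 2 3 1 6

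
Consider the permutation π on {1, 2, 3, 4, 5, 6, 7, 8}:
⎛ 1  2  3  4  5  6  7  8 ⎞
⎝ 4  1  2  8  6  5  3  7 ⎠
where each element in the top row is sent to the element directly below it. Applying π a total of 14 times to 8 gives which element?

3

Tracing 8 → 7 → … returns to 8 after 6 steps, so 8 lies in a 6-cycle (1 4 8 7 3 2).
On a 6-cycle, π^6 is the identity, so π^14 = π^2 there (14 ≡ 2 mod 6).
Advancing 2 steps from 8: 8 → 7 → 3.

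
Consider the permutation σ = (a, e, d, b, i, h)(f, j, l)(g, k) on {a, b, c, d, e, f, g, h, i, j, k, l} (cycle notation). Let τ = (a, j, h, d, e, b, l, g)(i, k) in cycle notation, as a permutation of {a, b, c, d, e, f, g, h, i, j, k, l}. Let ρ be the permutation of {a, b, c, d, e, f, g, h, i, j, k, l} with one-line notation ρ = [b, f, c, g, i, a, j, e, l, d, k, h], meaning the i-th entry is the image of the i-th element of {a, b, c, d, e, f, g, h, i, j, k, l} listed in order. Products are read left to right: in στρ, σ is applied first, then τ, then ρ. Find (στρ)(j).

j

Chase j: σ(j) = l; τ(l) = g; ρ(g) = j. Hence (στρ)(j) = j.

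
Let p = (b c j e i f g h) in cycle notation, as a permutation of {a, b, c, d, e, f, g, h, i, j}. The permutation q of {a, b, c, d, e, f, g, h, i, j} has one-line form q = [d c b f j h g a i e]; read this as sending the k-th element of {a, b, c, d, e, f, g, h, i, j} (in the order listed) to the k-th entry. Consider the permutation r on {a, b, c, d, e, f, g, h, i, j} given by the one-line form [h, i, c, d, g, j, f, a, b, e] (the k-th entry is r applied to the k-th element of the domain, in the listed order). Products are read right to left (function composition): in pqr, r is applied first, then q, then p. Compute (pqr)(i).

(pqr)(i) = p(q(r(i))). r(i) = b, then q(b) = c, then p(c) = j, so the result is j.

j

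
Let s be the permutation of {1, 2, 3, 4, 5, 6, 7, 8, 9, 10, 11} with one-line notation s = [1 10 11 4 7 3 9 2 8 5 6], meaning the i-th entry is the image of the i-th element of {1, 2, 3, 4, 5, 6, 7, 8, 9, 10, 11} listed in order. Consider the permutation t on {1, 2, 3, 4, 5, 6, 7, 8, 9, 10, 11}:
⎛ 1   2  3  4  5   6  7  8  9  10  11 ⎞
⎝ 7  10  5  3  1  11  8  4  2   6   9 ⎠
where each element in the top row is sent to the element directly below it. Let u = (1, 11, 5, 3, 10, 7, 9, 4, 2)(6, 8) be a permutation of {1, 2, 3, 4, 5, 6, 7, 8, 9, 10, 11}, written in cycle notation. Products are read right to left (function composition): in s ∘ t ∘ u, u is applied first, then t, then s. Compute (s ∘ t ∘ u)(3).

Apply the permutations in order: u(3) = 10, then t(10) = 6, then s(6) = 3. So (s ∘ t ∘ u)(3) = 3.

3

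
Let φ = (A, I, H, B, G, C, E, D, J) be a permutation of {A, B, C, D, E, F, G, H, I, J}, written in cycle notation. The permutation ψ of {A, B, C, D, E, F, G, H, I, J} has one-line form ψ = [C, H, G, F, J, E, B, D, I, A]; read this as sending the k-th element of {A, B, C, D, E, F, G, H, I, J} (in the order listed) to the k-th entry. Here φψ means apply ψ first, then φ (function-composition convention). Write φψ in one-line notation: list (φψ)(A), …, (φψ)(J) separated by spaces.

E B C F A D G J H I

(φψ)(x) = φ(ψ(x)). Computing each image: φ(ψ(A)) = φ(C) = E, φ(ψ(B)) = φ(H) = B, φ(ψ(C)) = φ(G) = C, φ(ψ(D)) = φ(F) = F, φ(ψ(E)) = φ(J) = A, φ(ψ(F)) = φ(E) = D, φ(ψ(G)) = φ(B) = G, φ(ψ(H)) = φ(D) = J, φ(ψ(I)) = φ(I) = H, φ(ψ(J)) = φ(A) = I.
Hence φψ = [E B C F A D G J H I].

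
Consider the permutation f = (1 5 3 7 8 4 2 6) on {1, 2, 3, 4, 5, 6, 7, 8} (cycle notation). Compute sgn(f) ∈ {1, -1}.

-1

The cycle lengths are 8.
A cycle is odd iff its length is even; f has 1 even-length cycle, so sgn(f) = (−1)^1 and f is odd.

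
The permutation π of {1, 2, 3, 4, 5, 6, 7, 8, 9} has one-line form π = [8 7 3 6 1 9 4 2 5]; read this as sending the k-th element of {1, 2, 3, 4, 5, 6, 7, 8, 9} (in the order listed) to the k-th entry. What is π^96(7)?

Tracing 7 → 4 → … returns to 7 after 8 steps, so 7 lies in an 8-cycle (1, 8, 2, 7, 4, 6, 9, 5).
Powers repeat with period 8 on this cycle, and 96 mod 8 = 0, so π^96(7) = π^0(7).
So π^96(7) = 7.

7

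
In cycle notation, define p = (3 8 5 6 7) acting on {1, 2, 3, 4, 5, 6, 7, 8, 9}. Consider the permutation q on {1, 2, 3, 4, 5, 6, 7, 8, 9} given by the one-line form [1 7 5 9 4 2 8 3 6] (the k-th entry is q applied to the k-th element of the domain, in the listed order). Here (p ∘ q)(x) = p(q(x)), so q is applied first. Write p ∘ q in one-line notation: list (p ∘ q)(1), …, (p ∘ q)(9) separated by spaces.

1 3 6 9 4 2 5 8 7

For each element, apply q then p: 1 → 1 → 1; 2 → 7 → 3; 3 → 5 → 6; 4 → 9 → 9; 5 → 4 → 4; 6 → 2 → 2; 7 → 8 → 5; 8 → 3 → 8; 9 → 6 → 7.
Collecting the images, p ∘ q = [1 3 6 9 4 2 5 8 7].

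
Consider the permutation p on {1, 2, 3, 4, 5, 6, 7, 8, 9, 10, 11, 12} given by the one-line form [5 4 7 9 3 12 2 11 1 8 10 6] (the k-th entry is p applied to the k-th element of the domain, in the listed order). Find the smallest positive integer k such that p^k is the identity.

Decomposing into disjoint cycles gives cycle lengths 7, 3, 2.
The order is lcm(7, 3, 2) = 42.

42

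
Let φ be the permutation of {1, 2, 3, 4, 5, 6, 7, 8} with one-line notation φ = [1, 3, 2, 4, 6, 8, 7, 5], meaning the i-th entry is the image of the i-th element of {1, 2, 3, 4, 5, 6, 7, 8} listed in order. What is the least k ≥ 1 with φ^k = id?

6

Writing φ as disjoint cycles, the cycle lengths are 3, 2, 1, 1, 1.
The order of φ is the least common multiple of its cycle lengths: lcm(3, 2) = 6.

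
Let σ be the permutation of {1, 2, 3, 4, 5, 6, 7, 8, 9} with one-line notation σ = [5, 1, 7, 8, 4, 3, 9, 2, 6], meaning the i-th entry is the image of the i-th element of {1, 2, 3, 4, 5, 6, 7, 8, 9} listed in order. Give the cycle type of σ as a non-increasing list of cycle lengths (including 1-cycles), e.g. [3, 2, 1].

[5, 4]

The disjoint cycles are (1, 5, 4, 8, 2)(3, 7, 9, 6), with lengths 5, 4 in non-increasing order.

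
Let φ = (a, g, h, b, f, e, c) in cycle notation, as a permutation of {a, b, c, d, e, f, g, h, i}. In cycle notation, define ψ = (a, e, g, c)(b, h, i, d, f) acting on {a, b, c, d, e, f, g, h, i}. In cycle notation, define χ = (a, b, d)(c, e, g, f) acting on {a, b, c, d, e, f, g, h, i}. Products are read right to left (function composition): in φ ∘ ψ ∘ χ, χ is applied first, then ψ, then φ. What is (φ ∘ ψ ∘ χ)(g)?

Chase g: χ(g) = f; ψ(f) = b; φ(b) = f. Hence (φ ∘ ψ ∘ χ)(g) = f.

f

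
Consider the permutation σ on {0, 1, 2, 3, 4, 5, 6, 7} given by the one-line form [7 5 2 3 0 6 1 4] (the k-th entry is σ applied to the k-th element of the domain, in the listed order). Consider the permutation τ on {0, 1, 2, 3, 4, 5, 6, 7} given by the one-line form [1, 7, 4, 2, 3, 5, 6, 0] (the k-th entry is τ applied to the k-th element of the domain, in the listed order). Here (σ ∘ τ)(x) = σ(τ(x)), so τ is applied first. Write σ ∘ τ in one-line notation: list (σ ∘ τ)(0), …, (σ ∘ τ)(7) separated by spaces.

5 4 0 2 3 6 1 7

(σ ∘ τ)(x) = σ(τ(x)). Computing each image: σ(τ(0)) = σ(1) = 5, σ(τ(1)) = σ(7) = 4, σ(τ(2)) = σ(4) = 0, σ(τ(3)) = σ(2) = 2, σ(τ(4)) = σ(3) = 3, σ(τ(5)) = σ(5) = 6, σ(τ(6)) = σ(6) = 1, σ(τ(7)) = σ(0) = 7.
Hence σ ∘ τ = [5 4 0 2 3 6 1 7].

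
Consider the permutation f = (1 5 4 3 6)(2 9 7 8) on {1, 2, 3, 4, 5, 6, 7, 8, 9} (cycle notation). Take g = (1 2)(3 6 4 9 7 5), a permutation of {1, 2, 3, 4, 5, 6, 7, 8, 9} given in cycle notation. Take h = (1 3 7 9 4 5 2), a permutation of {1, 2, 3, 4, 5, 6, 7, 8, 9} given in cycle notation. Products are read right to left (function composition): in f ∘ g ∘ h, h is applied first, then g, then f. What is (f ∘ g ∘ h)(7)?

Apply the permutations in order: h(7) = 9, then g(9) = 7, then f(7) = 8. So (f ∘ g ∘ h)(7) = 8.

8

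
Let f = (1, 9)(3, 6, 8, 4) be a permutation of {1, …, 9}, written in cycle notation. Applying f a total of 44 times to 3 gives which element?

3 lies in the 4-cycle (3, 6, 8, 4).
Since the cycle has length 4, f^44 acts on it the same as f^0 (44 mod 4 = 0).
So f^44(3) = 3.

3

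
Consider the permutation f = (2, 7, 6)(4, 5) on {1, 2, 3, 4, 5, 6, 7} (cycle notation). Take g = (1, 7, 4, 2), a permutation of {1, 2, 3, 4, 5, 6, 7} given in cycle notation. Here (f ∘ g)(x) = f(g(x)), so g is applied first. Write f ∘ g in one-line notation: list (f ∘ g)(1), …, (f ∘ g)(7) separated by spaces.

Chase each element through g then f: 1 → 7 → 6; 2 → 1 → 1; 3 → 3 → 3; 4 → 2 → 7; 5 → 5 → 4; 6 → 6 → 2; 7 → 4 → 5.
So f ∘ g in one-line form is 6 1 3 7 4 2 5.

6 1 3 7 4 2 5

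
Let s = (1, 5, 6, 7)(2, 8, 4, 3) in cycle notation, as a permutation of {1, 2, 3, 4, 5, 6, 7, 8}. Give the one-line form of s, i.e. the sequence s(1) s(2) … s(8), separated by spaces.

Image by image: 1→5, 2→8, 3→2, 4→3, 5→6, 6→7, 7→1, 8→4.
So the one-line form is 5 8 2 3 6 7 1 4.

5 8 2 3 6 7 1 4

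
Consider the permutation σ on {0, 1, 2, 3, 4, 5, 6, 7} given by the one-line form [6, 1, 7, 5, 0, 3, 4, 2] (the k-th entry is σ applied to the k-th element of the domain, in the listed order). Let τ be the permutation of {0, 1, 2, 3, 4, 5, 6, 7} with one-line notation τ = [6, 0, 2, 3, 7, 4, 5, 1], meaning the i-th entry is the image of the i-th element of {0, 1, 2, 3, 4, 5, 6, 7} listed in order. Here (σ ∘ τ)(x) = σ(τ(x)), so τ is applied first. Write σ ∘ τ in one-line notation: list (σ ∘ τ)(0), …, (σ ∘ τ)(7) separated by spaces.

Chase each element through τ then σ: 0 → 6 → 4; 1 → 0 → 6; 2 → 2 → 7; 3 → 3 → 5; 4 → 7 → 2; 5 → 4 → 0; 6 → 5 → 3; 7 → 1 → 1.
Collecting the images, σ ∘ τ = [4 6 7 5 2 0 3 1].

4 6 7 5 2 0 3 1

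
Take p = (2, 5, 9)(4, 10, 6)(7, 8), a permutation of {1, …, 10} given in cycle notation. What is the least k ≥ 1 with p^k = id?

6

The disjoint cycles have lengths 3, 3, 2, 1, 1.
The order is lcm(3, 3, 2) = 6.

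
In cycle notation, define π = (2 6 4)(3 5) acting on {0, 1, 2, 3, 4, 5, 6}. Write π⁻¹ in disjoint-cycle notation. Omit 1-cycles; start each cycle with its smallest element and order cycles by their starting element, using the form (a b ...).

(2 4 6)(3 5)

Inverting a permutation written in cycle notation just reverses the order within every cycle.
After reversing and putting each cycle's least element first, π⁻¹ = (2 4 6)(3 5).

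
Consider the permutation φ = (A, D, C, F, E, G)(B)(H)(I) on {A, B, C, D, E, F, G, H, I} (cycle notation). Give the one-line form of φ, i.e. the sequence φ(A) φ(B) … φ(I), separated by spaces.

D B F C G E A H I

Each element maps to the next entry in its cycle (wrapping to the front): A→D, B→B, C→F, D→C, E→G, F→E, G→A, H→H, I→I.
Listing these in domain order gives D B F C G E A H I.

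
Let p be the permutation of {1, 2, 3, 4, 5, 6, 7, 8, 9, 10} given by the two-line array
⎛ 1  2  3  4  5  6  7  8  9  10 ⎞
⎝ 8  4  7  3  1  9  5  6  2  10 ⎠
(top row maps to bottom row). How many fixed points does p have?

The fixed points (elements with p(x) = x) are {10}, so there is 1.

1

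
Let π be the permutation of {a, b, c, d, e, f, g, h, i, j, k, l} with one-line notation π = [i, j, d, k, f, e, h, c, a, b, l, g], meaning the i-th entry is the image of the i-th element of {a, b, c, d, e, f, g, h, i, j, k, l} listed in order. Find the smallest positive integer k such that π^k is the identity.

Decomposing into disjoint cycles gives cycle lengths 6, 2, 2, 2.
The order is lcm(6, 2, 2, 2) = 6.

6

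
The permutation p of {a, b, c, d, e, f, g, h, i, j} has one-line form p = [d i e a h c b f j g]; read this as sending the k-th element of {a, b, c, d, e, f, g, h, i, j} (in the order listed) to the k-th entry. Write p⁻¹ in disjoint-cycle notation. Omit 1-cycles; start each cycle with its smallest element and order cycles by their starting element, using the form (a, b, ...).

(a, d)(b, g, j, i)(c, f, h, e)

First write p in disjoint cycles: (a, d)(b, i, j, g)(c, e, h, f).
Reversing each cycle (and rotating so the smallest element leads) gives p⁻¹ = (a, d)(b, g, j, i)(c, f, h, e).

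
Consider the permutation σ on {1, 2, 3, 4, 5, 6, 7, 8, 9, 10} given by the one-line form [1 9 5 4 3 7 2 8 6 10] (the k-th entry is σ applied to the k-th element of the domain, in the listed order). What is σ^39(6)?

Tracing 6 → 7 → … returns to 6 after 4 steps, so 6 lies in a 4-cycle (2, 9, 6, 7).
Since the cycle has length 4, σ^39 acts on it the same as σ^3 (39 mod 4 = 3).
Stepping 3 places around the cycle: 6 → 7 → 2 → 9.

9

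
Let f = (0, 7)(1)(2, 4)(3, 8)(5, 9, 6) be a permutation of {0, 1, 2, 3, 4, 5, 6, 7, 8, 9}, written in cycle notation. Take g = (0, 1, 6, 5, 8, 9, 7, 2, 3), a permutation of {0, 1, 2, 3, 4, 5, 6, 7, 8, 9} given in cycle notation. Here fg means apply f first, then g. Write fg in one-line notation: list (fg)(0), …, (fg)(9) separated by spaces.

2 6 4 9 3 7 8 1 0 5

For each element, apply f then g: 0 → 7 → 2; 1 → 1 → 6; 2 → 4 → 4; 3 → 8 → 9; 4 → 2 → 3; 5 → 9 → 7; 6 → 5 → 8; 7 → 0 → 1; 8 → 3 → 0; 9 → 6 → 5.
So fg in one-line form is 2 6 4 9 3 7 8 1 0 5.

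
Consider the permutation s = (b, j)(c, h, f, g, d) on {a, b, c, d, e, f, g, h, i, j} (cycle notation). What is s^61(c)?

c lies in the 5-cycle (c, h, f, g, d).
On a 5-cycle, s^5 is the identity, so s^61 = s^1 there (61 ≡ 1 mod 5).
Stepping 1 place around the cycle: c → h.

h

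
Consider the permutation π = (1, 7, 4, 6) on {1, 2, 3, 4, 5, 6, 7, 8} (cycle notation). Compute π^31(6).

4

6 lies in the 4-cycle (1, 7, 4, 6).
On a 4-cycle, π^4 is the identity, so π^31 = π^3 there (31 ≡ 3 mod 4).
Stepping 3 places around the cycle: 6 → 1 → 7 → 4.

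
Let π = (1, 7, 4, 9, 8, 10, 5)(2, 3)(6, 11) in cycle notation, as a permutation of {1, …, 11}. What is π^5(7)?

5

7 lies in the 7-cycle (1, 7, 4, 9, 8, 10, 5).
Advancing 5 steps from 7: 7 → 4 → 9 → 8 → 10 → 5.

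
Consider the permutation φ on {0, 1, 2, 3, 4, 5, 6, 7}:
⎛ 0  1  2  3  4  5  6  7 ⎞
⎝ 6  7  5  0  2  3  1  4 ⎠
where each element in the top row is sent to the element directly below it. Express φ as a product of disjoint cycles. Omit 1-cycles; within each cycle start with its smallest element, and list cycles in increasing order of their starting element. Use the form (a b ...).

From 0: 0 → 6 → 1 → 7 → 4 → 2 → 5 → 3 → 0, closing the cycle (0 6 1 7 4 2 5 3).
Continuing from each remaining unvisited element yields (0 6 1 7 4 2 5 3).

(0 6 1 7 4 2 5 3)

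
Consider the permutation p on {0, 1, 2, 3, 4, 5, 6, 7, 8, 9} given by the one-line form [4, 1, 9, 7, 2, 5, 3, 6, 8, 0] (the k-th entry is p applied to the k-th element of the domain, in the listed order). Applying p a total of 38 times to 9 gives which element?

4

Tracing 9 → 0 → … returns to 9 after 4 steps, so 9 lies in a 4-cycle (0, 4, 2, 9).
Powers repeat with period 4 on this cycle, and 38 mod 4 = 2, so p^38(9) = p^2(9).
Advancing 2 steps from 9: 9 → 0 → 4.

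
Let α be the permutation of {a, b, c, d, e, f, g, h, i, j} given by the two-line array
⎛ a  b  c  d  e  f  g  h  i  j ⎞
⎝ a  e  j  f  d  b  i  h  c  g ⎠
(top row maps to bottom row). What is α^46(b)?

d

Tracing b → e → … returns to b after 4 steps, so b lies in a 4-cycle (b, e, d, f).
Powers repeat with period 4 on this cycle, and 46 mod 4 = 2, so α^46(b) = α^2(b).
Stepping 2 places around the cycle: b → e → d.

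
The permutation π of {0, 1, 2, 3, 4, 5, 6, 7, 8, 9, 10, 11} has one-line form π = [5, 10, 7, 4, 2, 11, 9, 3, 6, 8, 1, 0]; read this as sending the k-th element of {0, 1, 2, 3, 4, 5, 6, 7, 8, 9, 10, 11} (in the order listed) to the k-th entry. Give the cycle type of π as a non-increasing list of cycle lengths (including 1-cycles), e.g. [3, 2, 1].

[4, 3, 3, 2]

The disjoint cycles are (0 5 11)(1 10)(2 7 3 4)(6 9 8), with lengths 4, 3, 3, 2 in non-increasing order.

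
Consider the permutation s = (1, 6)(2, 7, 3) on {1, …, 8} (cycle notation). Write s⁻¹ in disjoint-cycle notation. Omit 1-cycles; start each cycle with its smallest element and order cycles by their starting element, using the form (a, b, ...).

If s sends a → b within a cycle, s⁻¹ sends b → a; equivalently, reverse each cycle.
Reversing each cycle of s and rotating so the smallest element leads gives (1, 6)(2, 3, 7).

(1, 6)(2, 3, 7)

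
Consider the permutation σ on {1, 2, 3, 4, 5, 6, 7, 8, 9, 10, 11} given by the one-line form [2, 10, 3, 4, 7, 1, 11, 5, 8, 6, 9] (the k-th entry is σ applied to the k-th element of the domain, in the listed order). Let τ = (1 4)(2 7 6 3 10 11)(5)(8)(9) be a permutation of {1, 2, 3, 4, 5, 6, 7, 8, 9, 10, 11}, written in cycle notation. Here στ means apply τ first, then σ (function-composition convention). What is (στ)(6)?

3

(στ)(6) = σ(τ(6)). τ(6) = 3, then σ(3) = 3. So (στ)(6) = 3.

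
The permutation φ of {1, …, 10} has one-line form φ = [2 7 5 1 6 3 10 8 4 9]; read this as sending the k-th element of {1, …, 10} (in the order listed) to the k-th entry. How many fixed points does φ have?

1

The fixed points (elements with φ(x) = x) are {8}, so there is 1.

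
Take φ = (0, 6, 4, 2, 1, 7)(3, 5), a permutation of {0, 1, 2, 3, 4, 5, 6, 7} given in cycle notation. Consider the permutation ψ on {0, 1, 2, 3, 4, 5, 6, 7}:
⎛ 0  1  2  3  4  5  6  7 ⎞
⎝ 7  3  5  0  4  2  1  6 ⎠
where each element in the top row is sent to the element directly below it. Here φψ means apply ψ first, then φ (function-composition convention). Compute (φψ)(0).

(φψ)(0) = φ(ψ(0)). ψ(0) = 7, then φ(7) = 0. So (φψ)(0) = 0.

0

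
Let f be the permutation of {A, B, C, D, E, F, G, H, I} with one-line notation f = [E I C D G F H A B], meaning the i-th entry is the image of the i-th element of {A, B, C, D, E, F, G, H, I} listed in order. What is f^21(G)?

H

Tracing G → H → … returns to G after 4 steps, so G lies in a 4-cycle (A, E, G, H).
Since the cycle has length 4, f^21 acts on it the same as f^1 (21 mod 4 = 1).
Stepping 1 place around the cycle: G → H.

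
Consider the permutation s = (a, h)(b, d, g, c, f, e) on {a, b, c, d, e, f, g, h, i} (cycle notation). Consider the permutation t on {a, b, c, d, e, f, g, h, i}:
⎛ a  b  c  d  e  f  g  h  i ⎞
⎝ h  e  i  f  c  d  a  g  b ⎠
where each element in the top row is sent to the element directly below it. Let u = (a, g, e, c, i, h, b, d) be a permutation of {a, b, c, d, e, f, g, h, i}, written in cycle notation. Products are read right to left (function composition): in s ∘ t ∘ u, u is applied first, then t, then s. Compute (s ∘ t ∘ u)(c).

Chase c: u(c) = i; t(i) = b; s(b) = d. Hence (s ∘ t ∘ u)(c) = d.

d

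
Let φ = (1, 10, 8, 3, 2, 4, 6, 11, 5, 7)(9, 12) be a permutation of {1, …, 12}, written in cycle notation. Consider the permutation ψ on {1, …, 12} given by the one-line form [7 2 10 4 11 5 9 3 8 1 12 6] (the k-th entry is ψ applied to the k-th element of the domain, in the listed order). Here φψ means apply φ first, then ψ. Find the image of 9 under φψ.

6

φ(9) = 12, then ψ(12) = 6; composing gives (φψ)(9) = 6.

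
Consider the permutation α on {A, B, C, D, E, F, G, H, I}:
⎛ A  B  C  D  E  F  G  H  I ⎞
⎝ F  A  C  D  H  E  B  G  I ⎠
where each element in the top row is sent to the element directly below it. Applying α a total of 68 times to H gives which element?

Tracing H → G → … returns to H after 6 steps, so H lies in a 6-cycle (A, F, E, H, G, B).
Powers repeat with period 6 on this cycle, and 68 mod 6 = 2, so α^68(H) = α^2(H).
Stepping 2 places around the cycle: H → G → B.

B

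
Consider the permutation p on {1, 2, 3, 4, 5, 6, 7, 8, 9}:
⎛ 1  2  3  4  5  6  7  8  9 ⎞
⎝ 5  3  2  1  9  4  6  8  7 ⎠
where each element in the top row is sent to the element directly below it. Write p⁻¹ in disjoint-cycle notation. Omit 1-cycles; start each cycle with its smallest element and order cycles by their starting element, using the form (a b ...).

(1 4 6 7 9 5)(2 3)

First write p in disjoint cycles: (1 5 9 7 6 4)(2 3).
The inverse reverses every cycle; in canonical form, p⁻¹ = (1 4 6 7 9 5)(2 3).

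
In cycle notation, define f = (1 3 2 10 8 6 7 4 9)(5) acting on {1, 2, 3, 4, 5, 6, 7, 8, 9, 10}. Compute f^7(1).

1 lies in the 9-cycle (1 3 2 10 8 6 7 4 9).
Stepping 7 places around the cycle: 1 → 3 → 2 → 10 → 8 → 6 → 7 → 4.

4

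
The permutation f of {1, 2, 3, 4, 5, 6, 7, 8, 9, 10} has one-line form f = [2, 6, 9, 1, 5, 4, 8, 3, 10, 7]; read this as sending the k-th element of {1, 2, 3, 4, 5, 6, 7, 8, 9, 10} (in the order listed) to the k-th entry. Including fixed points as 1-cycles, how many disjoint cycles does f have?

The cycle decomposition is (1, 2, 6, 4)(3, 9, 10, 7, 8)(5), which has 3 cycles (counting 1-cycles).

3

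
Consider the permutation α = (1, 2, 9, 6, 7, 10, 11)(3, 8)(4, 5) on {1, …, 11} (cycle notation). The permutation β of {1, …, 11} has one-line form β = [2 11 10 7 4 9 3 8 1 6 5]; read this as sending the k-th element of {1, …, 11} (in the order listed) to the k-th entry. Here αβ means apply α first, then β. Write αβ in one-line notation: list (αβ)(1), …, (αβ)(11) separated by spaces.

11 1 8 4 7 3 6 10 9 5 2

For each element, apply α then β: 1 → 2 → 11; 2 → 9 → 1; 3 → 8 → 8; 4 → 5 → 4; 5 → 4 → 7; 6 → 7 → 3; 7 → 10 → 6; 8 → 3 → 10; 9 → 6 → 9; 10 → 11 → 5; 11 → 1 → 2.
Collecting the images, αβ = [11 1 8 4 7 3 6 10 9 5 2].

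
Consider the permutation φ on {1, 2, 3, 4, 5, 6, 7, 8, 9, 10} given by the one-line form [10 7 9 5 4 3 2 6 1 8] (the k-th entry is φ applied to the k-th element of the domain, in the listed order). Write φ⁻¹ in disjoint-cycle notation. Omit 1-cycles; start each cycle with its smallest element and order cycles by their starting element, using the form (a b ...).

(1 9 3 6 8 10)(2 7)(4 5)

The cycle decomposition of φ is (1 10 8 6 3 9)(2 7)(4 5).
Reversing each cycle (and rotating so the smallest element leads) gives φ⁻¹ = (1 9 3 6 8 10)(2 7)(4 5).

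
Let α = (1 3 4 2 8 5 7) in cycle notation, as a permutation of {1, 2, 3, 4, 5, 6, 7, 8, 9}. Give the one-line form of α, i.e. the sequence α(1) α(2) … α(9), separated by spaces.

3 8 4 2 7 6 1 5 9

Image by image: 1↦3, 2↦8, 3↦4, 4↦2, 5↦7, 6↦6, 7↦1, 8↦5, 9↦9.
Listing these in domain order gives 3 8 4 2 7 6 1 5 9.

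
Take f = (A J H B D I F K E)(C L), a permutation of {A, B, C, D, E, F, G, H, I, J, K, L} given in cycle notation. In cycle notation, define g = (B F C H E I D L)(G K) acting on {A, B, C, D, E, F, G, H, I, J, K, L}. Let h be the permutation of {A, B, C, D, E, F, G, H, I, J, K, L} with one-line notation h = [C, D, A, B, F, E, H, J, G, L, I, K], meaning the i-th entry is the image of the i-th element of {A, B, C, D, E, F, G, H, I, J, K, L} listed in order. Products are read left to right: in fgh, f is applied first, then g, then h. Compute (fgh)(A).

L

(fgh)(A) = h(g(f(A))). f(A) = J, then g(J) = J, then h(J) = L, so the result is L.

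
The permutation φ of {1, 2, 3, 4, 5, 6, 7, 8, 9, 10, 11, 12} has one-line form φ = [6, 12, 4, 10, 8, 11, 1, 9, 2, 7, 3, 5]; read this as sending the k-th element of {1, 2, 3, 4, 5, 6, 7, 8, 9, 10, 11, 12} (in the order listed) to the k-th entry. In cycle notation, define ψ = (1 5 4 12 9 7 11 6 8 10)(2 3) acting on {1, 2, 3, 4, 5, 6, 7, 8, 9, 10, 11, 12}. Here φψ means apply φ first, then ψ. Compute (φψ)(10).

First apply φ: φ(10) = 7, then ψ(7) = 11. Thus (φψ)(10) = 11.

11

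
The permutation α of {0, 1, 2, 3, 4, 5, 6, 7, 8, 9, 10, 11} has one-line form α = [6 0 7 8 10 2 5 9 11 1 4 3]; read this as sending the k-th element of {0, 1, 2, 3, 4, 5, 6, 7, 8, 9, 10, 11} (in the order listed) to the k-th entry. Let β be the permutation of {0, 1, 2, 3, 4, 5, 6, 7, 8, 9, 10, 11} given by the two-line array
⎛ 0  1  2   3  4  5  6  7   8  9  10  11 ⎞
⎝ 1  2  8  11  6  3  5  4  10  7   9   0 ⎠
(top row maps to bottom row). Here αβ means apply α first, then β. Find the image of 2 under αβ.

(αβ)(2) = β(α(2)). α(2) = 7, then β(7) = 4. So (αβ)(2) = 4.

4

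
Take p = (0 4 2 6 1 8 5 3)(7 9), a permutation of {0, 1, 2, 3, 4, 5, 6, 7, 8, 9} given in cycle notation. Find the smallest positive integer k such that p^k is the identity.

8

The cycle type of p is (8, 2).
The order of p is the least common multiple of its cycle lengths: lcm(8, 2) = 8.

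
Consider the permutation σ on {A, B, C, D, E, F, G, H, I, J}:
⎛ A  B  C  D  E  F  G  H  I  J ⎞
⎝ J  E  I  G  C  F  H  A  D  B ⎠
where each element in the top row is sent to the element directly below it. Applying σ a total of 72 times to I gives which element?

Tracing I → D → … returns to I after 9 steps, so I lies in a 9-cycle (A J B E C I D G H).
Since the cycle has length 9, σ^72 acts on it the same as σ^0 (72 mod 9 = 0).
So σ^72(I) = I.

I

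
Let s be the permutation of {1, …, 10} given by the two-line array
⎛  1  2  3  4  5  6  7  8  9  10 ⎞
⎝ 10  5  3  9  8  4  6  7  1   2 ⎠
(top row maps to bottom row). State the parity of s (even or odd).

In disjoint-cycle form the cycle lengths are 9, 1.
A cycle is odd iff its length is even; s has 0 even-length cycles, so sgn(s) = (−1)^0 and s is even.

even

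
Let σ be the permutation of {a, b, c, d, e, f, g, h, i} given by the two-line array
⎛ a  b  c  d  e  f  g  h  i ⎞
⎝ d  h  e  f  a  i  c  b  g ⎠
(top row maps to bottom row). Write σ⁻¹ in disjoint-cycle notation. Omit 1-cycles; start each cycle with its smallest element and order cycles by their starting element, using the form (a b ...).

(a e c g i f d)(b h)

The cycle decomposition of σ is (a d f i g c e)(b h).
The inverse reverses every cycle; in canonical form, σ⁻¹ = (a e c g i f d)(b h).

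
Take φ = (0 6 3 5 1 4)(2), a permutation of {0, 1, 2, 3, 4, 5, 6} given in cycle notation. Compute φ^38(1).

0

1 lies in the 6-cycle (0 6 3 5 1 4).
On a 6-cycle, φ^6 is the identity, so φ^38 = φ^2 there (38 ≡ 2 mod 6).
Stepping 2 places around the cycle: 1 → 4 → 0.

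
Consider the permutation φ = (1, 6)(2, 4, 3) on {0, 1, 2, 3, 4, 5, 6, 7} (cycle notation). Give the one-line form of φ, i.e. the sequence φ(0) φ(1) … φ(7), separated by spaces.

Each element maps to the next entry in its cycle (wrapping to the front): 0→0, 1→6, 2→4, 3→2, 4→3, 5→5, 6→1, 7→7.
Listing these in domain order gives 0 6 4 2 3 5 1 7.

0 6 4 2 3 5 1 7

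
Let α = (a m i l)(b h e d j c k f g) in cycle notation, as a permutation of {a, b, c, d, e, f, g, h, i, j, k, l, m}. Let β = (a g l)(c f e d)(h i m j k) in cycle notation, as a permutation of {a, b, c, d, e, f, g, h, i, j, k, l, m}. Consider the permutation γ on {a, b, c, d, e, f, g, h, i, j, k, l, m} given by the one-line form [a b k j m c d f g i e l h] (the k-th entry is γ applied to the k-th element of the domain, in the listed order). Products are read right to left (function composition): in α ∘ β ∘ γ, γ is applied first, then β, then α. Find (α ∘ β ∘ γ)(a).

b

(α ∘ β ∘ γ)(a) = α(β(γ(a))). γ(a) = a, then β(a) = g, then α(g) = b, so the result is b.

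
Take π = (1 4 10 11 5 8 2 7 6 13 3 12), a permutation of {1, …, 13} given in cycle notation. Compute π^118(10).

1

10 lies in the 12-cycle (1 4 10 11 5 8 2 7 6 13 3 12).
Powers repeat with period 12 on this cycle, and 118 mod 12 = 10, so π^118(10) = π^10(10).
Stepping 10 places around the cycle: 10 → 11 → 5 → 8 → 2 → 7 → 6 → 13 → 3 → 12 → 1.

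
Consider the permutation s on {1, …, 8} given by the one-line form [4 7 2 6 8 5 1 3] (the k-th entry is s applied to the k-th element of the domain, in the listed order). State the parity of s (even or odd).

odd

In disjoint-cycle form the cycle lengths are 8.
A cycle is odd iff its length is even; s has 1 even-length cycle, so sgn(s) = (−1)^1 and s is odd.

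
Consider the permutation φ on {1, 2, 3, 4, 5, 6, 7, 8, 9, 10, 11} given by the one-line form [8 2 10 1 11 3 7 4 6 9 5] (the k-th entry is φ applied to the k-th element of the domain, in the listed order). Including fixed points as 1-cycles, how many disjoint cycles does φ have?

The cycle decomposition is (1 8 4)(2)(3 10 9 6)(5 11)(7), which has 5 cycles (counting 1-cycles).

5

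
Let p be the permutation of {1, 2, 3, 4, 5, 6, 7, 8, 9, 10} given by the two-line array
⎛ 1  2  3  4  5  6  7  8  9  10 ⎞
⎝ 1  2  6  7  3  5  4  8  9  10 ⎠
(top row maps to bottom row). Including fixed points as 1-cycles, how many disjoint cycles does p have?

The cycle decomposition is (1)(2)(3, 6, 5)(4, 7)(8)(9)(10), which has 7 cycles (counting 1-cycles).

7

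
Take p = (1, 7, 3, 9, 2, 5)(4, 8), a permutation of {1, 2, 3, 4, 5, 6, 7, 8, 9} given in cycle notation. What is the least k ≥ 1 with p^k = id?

The disjoint cycles have lengths 6, 2, 1.
Since disjoint cycles commute, ord(p) = lcm(6, 2) = 6.

6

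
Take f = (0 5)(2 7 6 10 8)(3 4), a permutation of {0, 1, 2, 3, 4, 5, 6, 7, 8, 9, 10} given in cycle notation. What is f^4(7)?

2

7 lies in the 5-cycle (2 7 6 10 8).
Advancing 4 steps from 7: 7 → 6 → 10 → 8 → 2.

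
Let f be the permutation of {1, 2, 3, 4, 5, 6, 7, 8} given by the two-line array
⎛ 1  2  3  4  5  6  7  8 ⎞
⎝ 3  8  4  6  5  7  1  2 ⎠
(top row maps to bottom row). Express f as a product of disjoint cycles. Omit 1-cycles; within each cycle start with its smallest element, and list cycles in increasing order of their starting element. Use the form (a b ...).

(1 3 4 6 7)(2 8)

From 1: 1 → 3 → 4 → 6 → 7 → 1, closing the cycle (1 3 4 6 7).
Continuing from each remaining unvisited element yields (1 3 4 6 7)(2 8).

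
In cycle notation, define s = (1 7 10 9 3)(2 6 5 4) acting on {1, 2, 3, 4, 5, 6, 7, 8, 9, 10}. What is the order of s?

The disjoint cycles have lengths 5, 4, 1.
The order is lcm(5, 4) = 20.

20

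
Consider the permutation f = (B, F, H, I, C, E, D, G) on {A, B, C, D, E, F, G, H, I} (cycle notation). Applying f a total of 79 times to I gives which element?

H

I lies in the 8-cycle (B, F, H, I, C, E, D, G).
Powers repeat with period 8 on this cycle, and 79 mod 8 = 7, so f^79(I) = f^7(I).
Stepping 7 places around the cycle: I → C → E → D → G → B → F → H.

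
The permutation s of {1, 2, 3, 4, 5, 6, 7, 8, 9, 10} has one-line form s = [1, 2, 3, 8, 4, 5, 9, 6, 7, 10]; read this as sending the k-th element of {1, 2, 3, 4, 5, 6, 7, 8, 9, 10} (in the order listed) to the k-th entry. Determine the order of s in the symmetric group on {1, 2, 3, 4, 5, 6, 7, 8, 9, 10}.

Decomposing into disjoint cycles gives cycle lengths 4, 2, 1, 1, 1, 1.
The order is lcm(4, 2) = 4.

4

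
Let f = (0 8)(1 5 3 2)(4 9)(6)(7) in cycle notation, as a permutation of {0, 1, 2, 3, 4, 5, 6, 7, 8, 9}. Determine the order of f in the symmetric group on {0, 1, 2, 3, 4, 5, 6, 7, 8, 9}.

4

The cycle type of f is (4, 2, 2, 1, 1).
The order of f is the least common multiple of its cycle lengths: lcm(4, 2, 2) = 4.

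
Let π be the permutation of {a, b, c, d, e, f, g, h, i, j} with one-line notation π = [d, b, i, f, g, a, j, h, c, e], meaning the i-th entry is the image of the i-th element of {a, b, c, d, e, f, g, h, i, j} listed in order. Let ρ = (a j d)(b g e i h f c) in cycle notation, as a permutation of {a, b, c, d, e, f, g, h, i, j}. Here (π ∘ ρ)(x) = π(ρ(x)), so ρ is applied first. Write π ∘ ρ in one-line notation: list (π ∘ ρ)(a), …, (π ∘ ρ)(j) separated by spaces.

e j b d c i g a h f

(π ∘ ρ)(x) = π(ρ(x)). Computing each image: π(ρ(a)) = π(j) = e, π(ρ(b)) = π(g) = j, π(ρ(c)) = π(b) = b, π(ρ(d)) = π(a) = d, π(ρ(e)) = π(i) = c, π(ρ(f)) = π(c) = i, π(ρ(g)) = π(e) = g, π(ρ(h)) = π(f) = a, π(ρ(i)) = π(h) = h, π(ρ(j)) = π(d) = f.
Hence π ∘ ρ = [e j b d c i g a h f].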